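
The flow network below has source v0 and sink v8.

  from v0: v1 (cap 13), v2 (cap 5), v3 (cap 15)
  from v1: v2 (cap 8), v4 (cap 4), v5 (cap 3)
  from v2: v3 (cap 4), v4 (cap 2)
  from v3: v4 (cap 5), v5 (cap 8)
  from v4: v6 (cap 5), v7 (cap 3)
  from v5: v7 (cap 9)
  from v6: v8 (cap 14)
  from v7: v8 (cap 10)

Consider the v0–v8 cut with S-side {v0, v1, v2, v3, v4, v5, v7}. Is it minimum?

Given cut capacity: 5 + 10 = 15.
Augment v0→v1→v4→v6→v8: bottleneck 4, flow now 4.
Augment v0→v1→v5→v7→v8: bottleneck 3, flow now 7.
Augment v0→v2→v4→v6→v8: bottleneck 1, flow now 8.
Augment v0→v2→v4→v7→v8: bottleneck 1, flow now 9.
Augment v0→v3→v4→v7→v8: bottleneck 2, flow now 11.
Augment v0→v3→v5→v7→v8: bottleneck 4, flow now 15.
No augmenting path remains; maximum flow = 15.
Cut capacity 15 equals the max flow, so it is a minimum cut.

Yes — it is a minimum cut (capacity 15).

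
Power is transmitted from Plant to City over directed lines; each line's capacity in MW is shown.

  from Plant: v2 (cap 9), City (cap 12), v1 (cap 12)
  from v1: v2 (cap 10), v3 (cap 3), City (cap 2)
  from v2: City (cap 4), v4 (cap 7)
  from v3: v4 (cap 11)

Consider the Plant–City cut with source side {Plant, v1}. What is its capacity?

Edges leaving {Plant, v1}: Plant→v2 (9), Plant→City (12), v1→v2 (10), v1→v3 (3), v1→City (2).
Cut capacity = 9 + 12 + 10 + 3 + 2 = 36.

36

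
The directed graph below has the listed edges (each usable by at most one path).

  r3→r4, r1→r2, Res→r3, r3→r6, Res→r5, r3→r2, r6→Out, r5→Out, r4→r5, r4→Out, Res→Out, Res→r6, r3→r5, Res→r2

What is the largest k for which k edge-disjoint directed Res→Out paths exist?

Assign every edge capacity 1; by Menger, the answer equals the max flow.
Path Res→Out (+1); total 1.
Path Res→r5→Out (+1); total 2.
Path Res→r6→Out (+1); total 3.
Path Res→r3→r4→Out (+1); total 4.
No residual Res→Out path; max flow = 4.
Certifying cut of size 4: {Res→Out, Res→r3, Res→r5, Res→r6}.

4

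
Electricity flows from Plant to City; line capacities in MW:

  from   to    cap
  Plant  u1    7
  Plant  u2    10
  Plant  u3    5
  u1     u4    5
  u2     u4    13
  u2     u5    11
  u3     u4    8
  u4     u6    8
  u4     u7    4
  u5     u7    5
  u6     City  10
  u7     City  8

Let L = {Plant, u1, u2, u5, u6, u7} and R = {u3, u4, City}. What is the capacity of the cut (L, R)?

41

Edges leaving {Plant, u1, u2, u5, u6, u7}: Plant→u3 (5), u1→u4 (5), u2→u4 (13), u6→City (10), u7→City (8).
Cut capacity = 5 + 5 + 13 + 10 + 8 = 41.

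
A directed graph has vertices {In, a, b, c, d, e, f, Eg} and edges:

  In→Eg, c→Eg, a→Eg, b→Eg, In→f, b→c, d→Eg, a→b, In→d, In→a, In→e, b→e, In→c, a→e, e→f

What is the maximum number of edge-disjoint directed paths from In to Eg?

Assign every edge capacity 1; by Menger, the answer equals the max flow.
Path In→Eg (+1); total 1.
Path In→a→Eg (+1); total 2.
Path In→c→Eg (+1); total 3.
Path In→d→Eg (+1); total 4.
No residual In→Eg path; max flow = 4.
Certifying cut of size 4: {In→Eg, In→a, In→c, In→d}.

4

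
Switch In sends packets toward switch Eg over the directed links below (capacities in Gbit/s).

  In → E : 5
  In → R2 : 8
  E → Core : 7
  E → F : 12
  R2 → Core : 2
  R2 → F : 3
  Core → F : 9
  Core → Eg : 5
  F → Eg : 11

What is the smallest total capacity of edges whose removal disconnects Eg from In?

10

Augment In→E→Core→Eg: bottleneck 5, flow now 5.
Augment In→R2→F→Eg: bottleneck 3, flow now 8.
Augment In→R2→Core→F→Eg: bottleneck 2, flow now 10.
No augmenting path remains; maximum flow = 10.
By max-flow min-cut, the minimum cut capacity equals the max flow.
In the residual graph, reachable from In: {In, R2}.
Min-cut edges: In→E (5), R2→Core (2), R2→F (3); capacity 5 + 2 + 3 = 10.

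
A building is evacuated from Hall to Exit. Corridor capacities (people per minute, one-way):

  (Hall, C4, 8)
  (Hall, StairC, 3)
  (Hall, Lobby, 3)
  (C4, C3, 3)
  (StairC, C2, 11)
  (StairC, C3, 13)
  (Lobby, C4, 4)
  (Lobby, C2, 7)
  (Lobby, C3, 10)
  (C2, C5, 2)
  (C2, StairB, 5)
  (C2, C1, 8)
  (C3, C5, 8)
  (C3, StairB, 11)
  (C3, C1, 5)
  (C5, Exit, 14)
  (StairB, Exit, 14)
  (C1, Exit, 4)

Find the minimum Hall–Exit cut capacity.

9

Augment Hall→C4→C3→C5→Exit: bottleneck 3, flow now 3.
Augment Hall→StairC→C2→C5→Exit: bottleneck 2, flow now 5.
Augment Hall→StairC→C2→StairB→Exit: bottleneck 1, flow now 6.
Augment Hall→Lobby→C2→StairB→Exit: bottleneck 3, flow now 9.
No augmenting path remains; maximum flow = 9.
By max-flow min-cut, the minimum cut capacity equals the max flow.
In the residual graph, reachable from Hall: {Hall, C4}.
Min-cut edges: Hall→StairC (3), Hall→Lobby (3), C4→C3 (3); capacity 3 + 3 + 3 = 9.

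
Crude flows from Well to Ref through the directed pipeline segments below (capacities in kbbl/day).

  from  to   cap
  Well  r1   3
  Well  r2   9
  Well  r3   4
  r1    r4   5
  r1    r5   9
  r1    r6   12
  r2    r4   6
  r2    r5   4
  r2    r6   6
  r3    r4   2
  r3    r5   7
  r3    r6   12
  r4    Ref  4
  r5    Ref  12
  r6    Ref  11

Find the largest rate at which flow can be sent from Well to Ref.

16

Augment Well→r1→r4→Ref: bottleneck 3, flow now 3.
Augment Well→r2→r4→Ref: bottleneck 1, flow now 4.
Augment Well→r2→r5→Ref: bottleneck 4, flow now 8.
Augment Well→r2→r6→Ref: bottleneck 4, flow now 12.
Augment Well→r3→r5→Ref: bottleneck 4, flow now 16.
No augmenting path remains; maximum flow = 16.
In the residual graph, reachable from Well: {Well}.
Min-cut edges: Well→r1 (3), Well→r2 (9), Well→r3 (4); capacity 3 + 9 + 4 = 16.
This cut is saturated, so no flow can exceed 16.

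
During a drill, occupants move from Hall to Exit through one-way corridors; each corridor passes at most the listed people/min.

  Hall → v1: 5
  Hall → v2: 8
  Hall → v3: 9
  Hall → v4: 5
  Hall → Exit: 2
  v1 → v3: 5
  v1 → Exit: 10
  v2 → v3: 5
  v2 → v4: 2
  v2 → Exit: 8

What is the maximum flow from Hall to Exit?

Augment Hall→Exit: bottleneck 2, flow now 2.
Augment Hall→v1→Exit: bottleneck 5, flow now 7.
Augment Hall→v2→Exit: bottleneck 8, flow now 15.
No augmenting path remains; maximum flow = 15.
In the residual graph, reachable from Hall: {Hall, v3, v4}.
Min-cut edges: Hall→v1 (5), Hall→v2 (8), Hall→Exit (2); capacity 5 + 8 + 2 = 15.
This cut is saturated, so no flow can exceed 15.

15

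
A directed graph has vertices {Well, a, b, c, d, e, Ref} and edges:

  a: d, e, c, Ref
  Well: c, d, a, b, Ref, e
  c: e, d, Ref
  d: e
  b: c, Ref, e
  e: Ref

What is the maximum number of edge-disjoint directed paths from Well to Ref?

5

Assign every edge capacity 1; by Menger, the answer equals the max flow.
Path Well→Ref (+1); total 1.
Path Well→a→Ref (+1); total 2.
Path Well→b→Ref (+1); total 3.
Path Well→c→Ref (+1); total 4.
Path Well→e→Ref (+1); total 5.
No residual Well→Ref path; max flow = 5.
Certifying cut of size 5: {Well→Ref, Well→a, Well→b, Well→c, e→Ref}.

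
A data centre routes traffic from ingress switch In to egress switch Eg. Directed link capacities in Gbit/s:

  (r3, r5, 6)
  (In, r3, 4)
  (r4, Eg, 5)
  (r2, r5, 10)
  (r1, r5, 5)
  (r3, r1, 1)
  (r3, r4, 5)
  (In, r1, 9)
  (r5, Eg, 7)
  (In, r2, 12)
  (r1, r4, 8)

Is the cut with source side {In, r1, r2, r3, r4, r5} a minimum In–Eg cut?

Yes — it is a minimum cut (capacity 12).

Given cut capacity: 5 + 7 = 12.
Augment In→r1→r4→Eg: bottleneck 5, flow now 5.
Augment In→r1→r5→Eg: bottleneck 4, flow now 9.
Augment In→r2→r5→Eg: bottleneck 3, flow now 12.
No augmenting path remains; maximum flow = 12.
Cut capacity 12 equals the max flow, so it is a minimum cut.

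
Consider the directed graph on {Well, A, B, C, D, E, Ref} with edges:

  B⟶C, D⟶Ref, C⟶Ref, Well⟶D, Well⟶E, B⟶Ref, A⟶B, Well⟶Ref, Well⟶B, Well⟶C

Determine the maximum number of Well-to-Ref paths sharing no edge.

Assign every edge capacity 1; by Menger, the answer equals the max flow.
Path Well→Ref (+1); total 1.
Path Well→B→Ref (+1); total 2.
Path Well→C→Ref (+1); total 3.
Path Well→D→Ref (+1); total 4.
No residual Well→Ref path; max flow = 4.
Certifying cut of size 4: {Well→B, Well→C, Well→D, Well→Ref}.

4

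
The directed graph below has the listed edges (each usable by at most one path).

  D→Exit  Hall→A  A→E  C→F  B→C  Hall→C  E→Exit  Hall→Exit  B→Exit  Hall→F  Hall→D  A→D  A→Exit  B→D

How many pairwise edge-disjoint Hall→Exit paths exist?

3

Assign every edge capacity 1; by Menger, the answer equals the max flow.
Path Hall→Exit (+1); total 1.
Path Hall→A→Exit (+1); total 2.
Path Hall→D→Exit (+1); total 3.
No residual Hall→Exit path; max flow = 3.
Certifying cut of size 3: {Hall→A, Hall→D, Hall→Exit}.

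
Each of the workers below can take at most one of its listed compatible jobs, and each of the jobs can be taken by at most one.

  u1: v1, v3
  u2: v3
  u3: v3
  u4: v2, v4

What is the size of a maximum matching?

3

Unit-capacity flow: source→left, listed edges, right→sink; max matching = max flow.
Augmenting path u1→v1 (+1); matched 1.
Augmenting path u2→v3 (+1); matched 2.
Augmenting path u4→v2 (+1); matched 3.
No augmenting path remains; maximum matching = 3.
König certificate: {u1, u4, v3} is a vertex cover of size 3 (every listed pair touches it), so no matching can be larger.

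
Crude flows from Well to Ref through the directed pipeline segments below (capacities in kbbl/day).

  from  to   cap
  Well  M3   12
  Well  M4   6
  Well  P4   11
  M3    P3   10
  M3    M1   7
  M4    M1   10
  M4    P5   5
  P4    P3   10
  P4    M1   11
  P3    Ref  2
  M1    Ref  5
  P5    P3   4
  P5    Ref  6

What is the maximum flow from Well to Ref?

Augment Well→M3→P3→Ref: bottleneck 2, flow now 2.
Augment Well→M3→M1→Ref: bottleneck 5, flow now 7.
Augment Well→M4→P5→Ref: bottleneck 5, flow now 12.
No augmenting path remains; maximum flow = 12.
In the residual graph, reachable from Well: {Well, M3, M4, P4, P3, M1}.
Min-cut edges: M4→P5 (5), P3→Ref (2), M1→Ref (5); capacity 5 + 2 + 5 = 12.
This cut is saturated, so no flow can exceed 12.

12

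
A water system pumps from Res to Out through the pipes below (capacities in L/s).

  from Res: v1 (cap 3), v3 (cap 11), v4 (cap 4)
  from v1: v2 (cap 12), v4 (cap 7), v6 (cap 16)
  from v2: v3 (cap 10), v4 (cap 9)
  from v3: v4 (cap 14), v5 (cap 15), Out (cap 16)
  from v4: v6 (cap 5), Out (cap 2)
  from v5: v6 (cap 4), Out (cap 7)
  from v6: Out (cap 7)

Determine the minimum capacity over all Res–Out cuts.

Augment Res→v3→Out: bottleneck 11, flow now 11.
Augment Res→v4→Out: bottleneck 2, flow now 13.
Augment Res→v1→v6→Out: bottleneck 3, flow now 16.
Augment Res→v4→v6→Out: bottleneck 2, flow now 18.
No augmenting path remains; maximum flow = 18.
By max-flow min-cut, the minimum cut capacity equals the max flow.
In the residual graph, reachable from Res: {Res}.
Min-cut edges: Res→v1 (3), Res→v3 (11), Res→v4 (4); capacity 3 + 11 + 4 = 18.

18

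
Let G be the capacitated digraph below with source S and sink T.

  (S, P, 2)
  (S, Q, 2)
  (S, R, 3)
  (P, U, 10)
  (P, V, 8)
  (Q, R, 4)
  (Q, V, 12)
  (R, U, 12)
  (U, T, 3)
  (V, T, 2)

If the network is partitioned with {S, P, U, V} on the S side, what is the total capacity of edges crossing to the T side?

10

Edges leaving {S, P, U, V}: S→Q (2), S→R (3), U→T (3), V→T (2).
Cut capacity = 2 + 3 + 3 + 2 = 10.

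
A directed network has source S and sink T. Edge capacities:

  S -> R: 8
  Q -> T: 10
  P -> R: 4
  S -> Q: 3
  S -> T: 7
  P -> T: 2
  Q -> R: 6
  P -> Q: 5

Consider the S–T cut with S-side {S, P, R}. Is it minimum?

No — its capacity is 17, but the minimum cut has capacity 10.

Given cut capacity: 3 + 7 + 5 + 2 = 17.
Augment S→T: bottleneck 7, flow now 7.
Augment S→Q→T: bottleneck 3, flow now 10.
No augmenting path remains; maximum flow = 10.
In the residual graph, reachable from S: {S, R}.
Min-cut edges: S→Q (3), S→T (7); capacity 3 + 7 = 10.
Cut capacity 17 exceeds the max flow 10, so it is not minimum.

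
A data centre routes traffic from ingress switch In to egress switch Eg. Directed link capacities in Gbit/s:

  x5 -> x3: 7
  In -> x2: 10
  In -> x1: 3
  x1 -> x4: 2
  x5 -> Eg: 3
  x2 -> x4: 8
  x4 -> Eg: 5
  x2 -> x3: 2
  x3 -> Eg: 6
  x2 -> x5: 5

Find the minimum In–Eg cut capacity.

12

Augment In→x1→x4→Eg: bottleneck 2, flow now 2.
Augment In→x2→x3→Eg: bottleneck 2, flow now 4.
Augment In→x2→x4→Eg: bottleneck 3, flow now 7.
Augment In→x2→x5→Eg: bottleneck 3, flow now 10.
Augment In→x2→x5→x3→Eg: bottleneck 2, flow now 12.
No augmenting path remains; maximum flow = 12.
By max-flow min-cut, the minimum cut capacity equals the max flow.
In the residual graph, reachable from In: {In, x1}.
Min-cut edges: In→x2 (10), x1→x4 (2); capacity 10 + 2 = 12.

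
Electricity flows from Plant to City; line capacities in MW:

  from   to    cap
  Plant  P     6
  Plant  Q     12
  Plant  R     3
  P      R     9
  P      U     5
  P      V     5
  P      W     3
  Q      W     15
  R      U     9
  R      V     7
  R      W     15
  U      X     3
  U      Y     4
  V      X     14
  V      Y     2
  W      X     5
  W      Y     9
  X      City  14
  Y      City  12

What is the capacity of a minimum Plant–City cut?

Augment Plant→P→U→X→City: bottleneck 3, flow now 3.
Augment Plant→P→U→Y→City: bottleneck 2, flow now 5.
Augment Plant→P→V→X→City: bottleneck 1, flow now 6.
Augment Plant→Q→W→X→City: bottleneck 5, flow now 11.
Augment Plant→Q→W→Y→City: bottleneck 7, flow now 18.
Augment Plant→R→U→Y→City: bottleneck 2, flow now 20.
Augment Plant→R→V→X→City: bottleneck 1, flow now 21.
No augmenting path remains; maximum flow = 21.
By max-flow min-cut, the minimum cut capacity equals the max flow.
In the residual graph, reachable from Plant: {Plant}.
Min-cut edges: Plant→P (6), Plant→Q (12), Plant→R (3); capacity 6 + 12 + 3 = 21.

21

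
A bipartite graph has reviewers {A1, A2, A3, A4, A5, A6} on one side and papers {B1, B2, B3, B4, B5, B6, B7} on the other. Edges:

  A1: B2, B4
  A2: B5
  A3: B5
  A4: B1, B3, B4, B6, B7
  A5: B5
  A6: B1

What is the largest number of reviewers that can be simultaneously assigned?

4

Unit-capacity flow: source→left, listed edges, right→sink; max matching = max flow.
Augmenting path A1→B2 (+1); matched 1.
Augmenting path A2→B5 (+1); matched 2.
Augmenting path A4→B1 (+1); matched 3.
Augmenting path A6→B1→A4→B3 (+1); matched 4.
No augmenting path remains; maximum matching = 4.
König certificate: {A1, A4, A6, B5} is a vertex cover of size 4 (every listed pair touches it), so no matching can be larger.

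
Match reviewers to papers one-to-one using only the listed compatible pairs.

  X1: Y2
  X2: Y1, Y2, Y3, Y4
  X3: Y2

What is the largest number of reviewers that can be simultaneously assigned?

Unit-capacity flow: source→left, listed edges, right→sink; max matching = max flow.
Augmenting path X1→Y2 (+1); matched 1.
Augmenting path X2→Y1 (+1); matched 2.
No augmenting path remains; maximum matching = 2.
König certificate: {X2, Y2} is a vertex cover of size 2 (every listed pair touches it), so no matching can be larger.

2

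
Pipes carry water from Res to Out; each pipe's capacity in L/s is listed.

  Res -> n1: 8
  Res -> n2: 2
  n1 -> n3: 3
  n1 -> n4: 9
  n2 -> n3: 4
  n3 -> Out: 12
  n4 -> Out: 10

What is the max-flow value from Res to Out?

Augment Res→n1→n3→Out: bottleneck 3, flow now 3.
Augment Res→n1→n4→Out: bottleneck 5, flow now 8.
Augment Res→n2→n3→Out: bottleneck 2, flow now 10.
No augmenting path remains; maximum flow = 10.
In the residual graph, reachable from Res: {Res}.
Min-cut edges: Res→n1 (8), Res→n2 (2); capacity 8 + 2 = 10.
This cut is saturated, so no flow can exceed 10.

10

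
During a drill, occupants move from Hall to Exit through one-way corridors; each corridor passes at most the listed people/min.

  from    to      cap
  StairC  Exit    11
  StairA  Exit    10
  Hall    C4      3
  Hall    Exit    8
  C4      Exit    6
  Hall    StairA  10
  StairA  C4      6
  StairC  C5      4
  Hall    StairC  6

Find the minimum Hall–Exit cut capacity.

Augment Hall→Exit: bottleneck 8, flow now 8.
Augment Hall→StairC→Exit: bottleneck 6, flow now 14.
Augment Hall→StairA→Exit: bottleneck 10, flow now 24.
Augment Hall→C4→Exit: bottleneck 3, flow now 27.
No augmenting path remains; maximum flow = 27.
By max-flow min-cut, the minimum cut capacity equals the max flow.
In the residual graph, reachable from Hall: {Hall}.
Min-cut edges: Hall→StairC (6), Hall→StairA (10), Hall→C4 (3), Hall→Exit (8); capacity 6 + 10 + 3 + 8 = 27.

27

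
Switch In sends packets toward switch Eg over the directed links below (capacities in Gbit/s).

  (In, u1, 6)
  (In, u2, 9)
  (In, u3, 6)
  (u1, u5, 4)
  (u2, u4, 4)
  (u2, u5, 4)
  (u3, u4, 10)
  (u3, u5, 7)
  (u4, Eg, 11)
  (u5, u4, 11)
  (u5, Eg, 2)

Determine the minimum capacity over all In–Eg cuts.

Augment In→u1→u5→Eg: bottleneck 2, flow now 2.
Augment In→u2→u4→Eg: bottleneck 4, flow now 6.
Augment In→u3→u4→Eg: bottleneck 6, flow now 12.
Augment In→u1→u5→u4→Eg: bottleneck 1, flow now 13.
No augmenting path remains; maximum flow = 13.
By max-flow min-cut, the minimum cut capacity equals the max flow.
In the residual graph, reachable from In: {In, u1, u2, u3, u4, u5}.
Min-cut edges: u4→Eg (11), u5→Eg (2); capacity 11 + 2 = 13.

13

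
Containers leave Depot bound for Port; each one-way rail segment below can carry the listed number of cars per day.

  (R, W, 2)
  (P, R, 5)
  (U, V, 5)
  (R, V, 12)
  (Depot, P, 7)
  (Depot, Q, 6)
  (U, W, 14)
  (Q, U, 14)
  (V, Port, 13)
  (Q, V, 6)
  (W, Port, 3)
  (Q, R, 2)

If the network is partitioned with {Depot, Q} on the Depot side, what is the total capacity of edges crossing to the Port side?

Edges leaving {Depot, Q}: Depot→P (7), Q→R (2), Q→U (14), Q→V (6).
Cut capacity = 7 + 2 + 14 + 6 = 29.

29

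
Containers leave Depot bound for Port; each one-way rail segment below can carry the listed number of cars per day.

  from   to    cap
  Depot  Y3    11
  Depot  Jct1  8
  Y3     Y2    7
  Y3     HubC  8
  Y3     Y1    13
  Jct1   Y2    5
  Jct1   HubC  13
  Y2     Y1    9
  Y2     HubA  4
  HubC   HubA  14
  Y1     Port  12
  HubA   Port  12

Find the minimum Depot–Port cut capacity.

Augment Depot→Y3→Y1→Port: bottleneck 11, flow now 11.
Augment Depot→Jct1→Y2→Y1→Port: bottleneck 1, flow now 12.
Augment Depot→Jct1→Y2→HubA→Port: bottleneck 4, flow now 16.
Augment Depot→Jct1→HubC→HubA→Port: bottleneck 3, flow now 19.
No augmenting path remains; maximum flow = 19.
By max-flow min-cut, the minimum cut capacity equals the max flow.
In the residual graph, reachable from Depot: {Depot}.
Min-cut edges: Depot→Y3 (11), Depot→Jct1 (8); capacity 11 + 8 = 19.

19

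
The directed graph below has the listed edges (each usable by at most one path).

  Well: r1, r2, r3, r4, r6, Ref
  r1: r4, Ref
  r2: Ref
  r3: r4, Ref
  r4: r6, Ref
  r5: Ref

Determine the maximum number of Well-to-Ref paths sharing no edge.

5

Assign every edge capacity 1; by Menger, the answer equals the max flow.
Path Well→Ref (+1); total 1.
Path Well→r1→Ref (+1); total 2.
Path Well→r2→Ref (+1); total 3.
Path Well→r3→Ref (+1); total 4.
Path Well→r4→Ref (+1); total 5.
No residual Well→Ref path; max flow = 5.
Certifying cut of size 5: {Well→Ref, Well→r1, Well→r2, Well→r3, Well→r4}.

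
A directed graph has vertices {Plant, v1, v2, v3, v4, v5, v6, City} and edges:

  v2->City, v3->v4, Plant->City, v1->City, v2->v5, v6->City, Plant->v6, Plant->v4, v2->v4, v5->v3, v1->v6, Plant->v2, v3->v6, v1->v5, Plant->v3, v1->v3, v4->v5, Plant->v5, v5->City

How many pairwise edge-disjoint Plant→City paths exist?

4

Assign every edge capacity 1; by Menger, the answer equals the max flow.
Path Plant→City (+1); total 1.
Path Plant→v2→City (+1); total 2.
Path Plant→v5→City (+1); total 3.
Path Plant→v6→City (+1); total 4.
No residual Plant→City path; max flow = 4.
Certifying cut of size 4: {Plant→City, Plant→v2, v5→City, v6→City}.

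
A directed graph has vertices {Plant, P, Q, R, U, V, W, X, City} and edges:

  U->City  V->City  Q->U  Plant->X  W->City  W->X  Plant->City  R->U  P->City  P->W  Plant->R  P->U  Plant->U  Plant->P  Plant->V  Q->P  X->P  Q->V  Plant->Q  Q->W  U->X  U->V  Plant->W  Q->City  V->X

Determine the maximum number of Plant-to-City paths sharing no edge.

6

Assign every edge capacity 1; by Menger, the answer equals the max flow.
Path Plant→City (+1); total 1.
Path Plant→P→City (+1); total 2.
Path Plant→Q→City (+1); total 3.
Path Plant→U→City (+1); total 4.
Path Plant→V→City (+1); total 5.
Path Plant→W→City (+1); total 6.
No residual Plant→City path; max flow = 6.
Certifying cut of size 6: {P→City, Plant→City, Plant→Q, U→City, V→City, W→City}.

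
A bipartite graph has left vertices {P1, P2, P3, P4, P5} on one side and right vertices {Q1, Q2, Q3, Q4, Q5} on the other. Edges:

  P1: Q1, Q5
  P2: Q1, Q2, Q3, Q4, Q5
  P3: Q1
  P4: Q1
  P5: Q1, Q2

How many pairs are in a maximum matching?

Unit-capacity flow: source→left, listed edges, right→sink; max matching = max flow.
Augmenting path P1→Q1 (+1); matched 1.
Augmenting path P2→Q2 (+1); matched 2.
Augmenting path P3→Q1→P1→Q5 (+1); matched 3.
Augmenting path P5→Q2→P2→Q3 (+1); matched 4.
No augmenting path remains; maximum matching = 4.
König certificate: {P1, P2, P5, Q1} is a vertex cover of size 4 (every listed pair touches it), so no matching can be larger.

4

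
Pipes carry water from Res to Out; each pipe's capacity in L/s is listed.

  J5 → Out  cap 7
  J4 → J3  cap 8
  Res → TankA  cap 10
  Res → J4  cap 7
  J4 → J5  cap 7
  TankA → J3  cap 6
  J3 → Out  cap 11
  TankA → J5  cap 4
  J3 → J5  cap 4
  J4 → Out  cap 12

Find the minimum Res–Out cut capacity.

Augment Res→J4→Out: bottleneck 7, flow now 7.
Augment Res→TankA→J3→Out: bottleneck 6, flow now 13.
Augment Res→TankA→J5→Out: bottleneck 4, flow now 17.
No augmenting path remains; maximum flow = 17.
By max-flow min-cut, the minimum cut capacity equals the max flow.
In the residual graph, reachable from Res: {Res}.
Min-cut edges: Res→TankA (10), Res→J4 (7); capacity 10 + 7 = 17.

17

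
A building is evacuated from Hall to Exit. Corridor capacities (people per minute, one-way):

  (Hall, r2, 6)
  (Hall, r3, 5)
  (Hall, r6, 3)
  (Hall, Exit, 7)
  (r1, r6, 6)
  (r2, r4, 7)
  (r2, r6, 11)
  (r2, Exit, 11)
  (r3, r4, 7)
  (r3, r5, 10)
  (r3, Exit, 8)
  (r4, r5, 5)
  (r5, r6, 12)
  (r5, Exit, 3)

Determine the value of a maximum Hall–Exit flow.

18

Augment Hall→Exit: bottleneck 7, flow now 7.
Augment Hall→r2→Exit: bottleneck 6, flow now 13.
Augment Hall→r3→Exit: bottleneck 5, flow now 18.
No augmenting path remains; maximum flow = 18.
In the residual graph, reachable from Hall: {Hall, r6}.
Min-cut edges: Hall→r2 (6), Hall→r3 (5), Hall→Exit (7); capacity 6 + 5 + 7 = 18.
This cut is saturated, so no flow can exceed 18.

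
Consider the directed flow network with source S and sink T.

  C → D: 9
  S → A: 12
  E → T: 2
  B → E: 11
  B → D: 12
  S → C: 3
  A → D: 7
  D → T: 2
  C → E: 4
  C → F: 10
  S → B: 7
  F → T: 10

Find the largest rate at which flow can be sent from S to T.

Augment S→A→D→T: bottleneck 2, flow now 2.
Augment S→B→E→T: bottleneck 2, flow now 4.
Augment S→C→F→T: bottleneck 3, flow now 7.
No augmenting path remains; maximum flow = 7.
In the residual graph, reachable from S: {S, A, B, D, E}.
Min-cut edges: S→C (3), D→T (2), E→T (2); capacity 3 + 2 + 2 = 7.
This cut is saturated, so no flow can exceed 7.

7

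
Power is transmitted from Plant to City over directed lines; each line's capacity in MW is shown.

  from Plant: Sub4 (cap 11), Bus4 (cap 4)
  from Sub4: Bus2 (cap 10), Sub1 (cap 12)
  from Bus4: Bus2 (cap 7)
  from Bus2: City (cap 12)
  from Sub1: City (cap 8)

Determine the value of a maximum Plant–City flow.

Augment Plant→Sub4→Bus2→City: bottleneck 10, flow now 10.
Augment Plant→Sub4→Sub1→City: bottleneck 1, flow now 11.
Augment Plant→Bus4→Bus2→City: bottleneck 2, flow now 13.
Augment Plant→Bus4→Bus2→Sub4→Sub1→City: bottleneck 2, flow now 15. (uses reverse residual edge)
No augmenting path remains; maximum flow = 15.
In the residual graph, reachable from Plant: {Plant}.
Min-cut edges: Plant→Sub4 (11), Plant→Bus4 (4); capacity 11 + 4 = 15.
This cut is saturated, so no flow can exceed 15.

15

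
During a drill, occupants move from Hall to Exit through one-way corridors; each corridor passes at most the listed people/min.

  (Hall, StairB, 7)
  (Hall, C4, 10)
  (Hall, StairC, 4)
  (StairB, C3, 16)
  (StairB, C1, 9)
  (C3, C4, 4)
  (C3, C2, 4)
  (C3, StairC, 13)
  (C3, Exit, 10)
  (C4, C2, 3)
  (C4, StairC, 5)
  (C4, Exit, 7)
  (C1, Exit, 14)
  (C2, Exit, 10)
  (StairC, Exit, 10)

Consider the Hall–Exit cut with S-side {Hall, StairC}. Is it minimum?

Given cut capacity: 7 + 10 + 10 = 27.
Augment Hall→C4→Exit: bottleneck 7, flow now 7.
Augment Hall→StairC→Exit: bottleneck 4, flow now 11.
Augment Hall→StairB→C3→Exit: bottleneck 7, flow now 18.
Augment Hall→C4→C2→Exit: bottleneck 3, flow now 21.
No augmenting path remains; maximum flow = 21.
In the residual graph, reachable from Hall: {Hall}.
Min-cut edges: Hall→StairB (7), Hall→C4 (10), Hall→StairC (4); capacity 7 + 10 + 4 = 21.
Cut capacity 27 exceeds the max flow 21, so it is not minimum.

No — its capacity is 27, but the minimum cut has capacity 21.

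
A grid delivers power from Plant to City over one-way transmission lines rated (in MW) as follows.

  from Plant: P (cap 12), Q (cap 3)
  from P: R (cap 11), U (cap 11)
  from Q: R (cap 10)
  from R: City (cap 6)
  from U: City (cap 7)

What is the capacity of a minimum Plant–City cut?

13

Augment Plant→P→R→City: bottleneck 6, flow now 6.
Augment Plant→P→U→City: bottleneck 6, flow now 12.
Augment Plant→Q→R→P→U→City: bottleneck 1, flow now 13. (uses reverse residual edge)
No augmenting path remains; maximum flow = 13.
By max-flow min-cut, the minimum cut capacity equals the max flow.
In the residual graph, reachable from Plant: {Plant, P, Q, R, U}.
Min-cut edges: R→City (6), U→City (7); capacity 6 + 7 = 13.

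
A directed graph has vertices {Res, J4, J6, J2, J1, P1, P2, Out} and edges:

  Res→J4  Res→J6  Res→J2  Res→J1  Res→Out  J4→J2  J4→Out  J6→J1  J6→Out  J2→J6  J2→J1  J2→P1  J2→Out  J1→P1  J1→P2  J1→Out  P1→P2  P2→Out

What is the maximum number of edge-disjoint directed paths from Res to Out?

5

Assign every edge capacity 1; by Menger, the answer equals the max flow.
Path Res→Out (+1); total 1.
Path Res→J4→Out (+1); total 2.
Path Res→J6→Out (+1); total 3.
Path Res→J2→Out (+1); total 4.
Path Res→J1→Out (+1); total 5.
No residual Res→Out path; max flow = 5.
Certifying cut of size 5: {Res→J1, Res→J2, Res→J4, Res→J6, Res→Out}.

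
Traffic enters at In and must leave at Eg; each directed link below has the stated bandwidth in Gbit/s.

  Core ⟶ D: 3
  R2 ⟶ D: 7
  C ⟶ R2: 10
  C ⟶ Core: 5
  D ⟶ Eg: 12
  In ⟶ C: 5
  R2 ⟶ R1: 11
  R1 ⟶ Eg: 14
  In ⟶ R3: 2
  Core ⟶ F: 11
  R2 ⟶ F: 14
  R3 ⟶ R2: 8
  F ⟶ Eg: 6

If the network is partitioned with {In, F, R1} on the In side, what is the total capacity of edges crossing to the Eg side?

27

Edges leaving {In, F, R1}: In→R3 (2), In→C (5), F→Eg (6), R1→Eg (14).
Cut capacity = 2 + 5 + 6 + 14 = 27.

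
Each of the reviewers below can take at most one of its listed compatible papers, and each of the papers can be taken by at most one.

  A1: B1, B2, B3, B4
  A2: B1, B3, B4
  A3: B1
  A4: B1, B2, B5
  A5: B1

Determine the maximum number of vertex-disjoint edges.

4

Unit-capacity flow: source→left, listed edges, right→sink; max matching = max flow.
Augmenting path A1→B1 (+1); matched 1.
Augmenting path A2→B3 (+1); matched 2.
Augmenting path A4→B2 (+1); matched 3.
Augmenting path A3→B1→A1→B4 (+1); matched 4.
No augmenting path remains; maximum matching = 4.
König certificate: {A1, A2, A4, B1} is a vertex cover of size 4 (every listed pair touches it), so no matching can be larger.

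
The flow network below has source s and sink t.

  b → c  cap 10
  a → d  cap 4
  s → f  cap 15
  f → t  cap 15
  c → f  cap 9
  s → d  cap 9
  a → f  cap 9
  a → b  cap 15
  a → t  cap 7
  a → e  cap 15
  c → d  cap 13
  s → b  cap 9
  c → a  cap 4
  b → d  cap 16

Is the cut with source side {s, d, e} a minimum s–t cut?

Given cut capacity: 9 + 15 = 24.
Augment s→f→t: bottleneck 15, flow now 15.
Augment s→b→c→a→t: bottleneck 4, flow now 19.
No augmenting path remains; maximum flow = 19.
In the residual graph, reachable from s: {s, b, c, d, f}.
Min-cut edges: c→a (4), f→t (15); capacity 4 + 15 = 19.
Cut capacity 24 exceeds the max flow 19, so it is not minimum.

No — its capacity is 24, but the minimum cut has capacity 19.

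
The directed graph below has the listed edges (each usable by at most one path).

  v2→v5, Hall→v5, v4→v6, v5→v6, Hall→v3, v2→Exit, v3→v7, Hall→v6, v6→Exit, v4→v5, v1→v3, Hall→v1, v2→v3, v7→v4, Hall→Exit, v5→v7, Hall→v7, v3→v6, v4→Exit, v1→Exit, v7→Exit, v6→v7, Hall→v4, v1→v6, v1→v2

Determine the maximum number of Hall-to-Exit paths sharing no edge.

5

Assign every edge capacity 1; by Menger, the answer equals the max flow.
Path Hall→Exit (+1); total 1.
Path Hall→v1→Exit (+1); total 2.
Path Hall→v4→Exit (+1); total 3.
Path Hall→v6→Exit (+1); total 4.
Path Hall→v7→Exit (+1); total 5.
No residual Hall→Exit path; max flow = 5.
Certifying cut of size 5: {Hall→Exit, Hall→v1, v4→Exit, v6→Exit, v7→Exit}.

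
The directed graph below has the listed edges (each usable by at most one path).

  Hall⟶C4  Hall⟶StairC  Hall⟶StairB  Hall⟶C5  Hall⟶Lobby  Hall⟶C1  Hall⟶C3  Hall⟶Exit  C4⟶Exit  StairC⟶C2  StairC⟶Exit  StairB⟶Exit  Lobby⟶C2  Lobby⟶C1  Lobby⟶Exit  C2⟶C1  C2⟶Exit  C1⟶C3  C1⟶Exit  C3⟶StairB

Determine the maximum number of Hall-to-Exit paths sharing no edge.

Assign every edge capacity 1; by Menger, the answer equals the max flow.
Path Hall→Exit (+1); total 1.
Path Hall→C4→Exit (+1); total 2.
Path Hall→StairC→Exit (+1); total 3.
Path Hall→StairB→Exit (+1); total 4.
Path Hall→Lobby→Exit (+1); total 5.
Path Hall→C1→Exit (+1); total 6.
No residual Hall→Exit path; max flow = 6.
Certifying cut of size 6: {Hall→C1, Hall→C4, Hall→Exit, Hall→Lobby, Hall→StairC, StairB→Exit}.

6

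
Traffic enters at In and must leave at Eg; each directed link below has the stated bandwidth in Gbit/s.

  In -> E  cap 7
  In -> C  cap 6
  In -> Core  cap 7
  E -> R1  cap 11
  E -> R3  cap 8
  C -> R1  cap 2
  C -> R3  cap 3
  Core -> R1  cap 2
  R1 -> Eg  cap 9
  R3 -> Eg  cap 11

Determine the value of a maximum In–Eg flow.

Augment In→E→R1→Eg: bottleneck 7, flow now 7.
Augment In→C→R1→Eg: bottleneck 2, flow now 9.
Augment In→C→R3→Eg: bottleneck 3, flow now 12.
Augment In→Core→R1→E→R3→Eg: bottleneck 2, flow now 14. (uses reverse residual edge)
No augmenting path remains; maximum flow = 14.
In the residual graph, reachable from In: {In, C, Core}.
Min-cut edges: In→E (7), C→R1 (2), C→R3 (3), Core→R1 (2); capacity 7 + 2 + 3 + 2 = 14.
This cut is saturated, so no flow can exceed 14.

14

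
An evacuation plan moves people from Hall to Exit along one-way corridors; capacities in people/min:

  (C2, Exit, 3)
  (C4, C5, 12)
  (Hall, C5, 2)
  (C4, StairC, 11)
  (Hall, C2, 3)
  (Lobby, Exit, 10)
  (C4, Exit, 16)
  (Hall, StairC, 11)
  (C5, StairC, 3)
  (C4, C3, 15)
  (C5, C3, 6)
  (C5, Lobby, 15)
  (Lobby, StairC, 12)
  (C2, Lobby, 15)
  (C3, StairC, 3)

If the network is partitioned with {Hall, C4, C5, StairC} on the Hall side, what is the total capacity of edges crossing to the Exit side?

55

Edges leaving {Hall, C4, C5, StairC}: Hall→C2 (3), C4→C3 (15), C4→Exit (16), C5→Lobby (15), C5→C3 (6).
Cut capacity = 3 + 15 + 16 + 15 + 6 = 55.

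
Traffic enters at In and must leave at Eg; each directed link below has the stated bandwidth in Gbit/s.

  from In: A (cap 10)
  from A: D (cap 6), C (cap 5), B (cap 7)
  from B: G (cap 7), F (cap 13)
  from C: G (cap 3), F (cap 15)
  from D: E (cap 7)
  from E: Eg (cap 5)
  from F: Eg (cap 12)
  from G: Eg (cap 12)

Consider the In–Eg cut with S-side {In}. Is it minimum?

Yes — it is a minimum cut (capacity 10).

Given cut capacity: 10 = 10.
Augment In→A→B→F→Eg: bottleneck 7, flow now 7.
Augment In→A→C→F→Eg: bottleneck 3, flow now 10.
No augmenting path remains; maximum flow = 10.
Cut capacity 10 equals the max flow, so it is a minimum cut.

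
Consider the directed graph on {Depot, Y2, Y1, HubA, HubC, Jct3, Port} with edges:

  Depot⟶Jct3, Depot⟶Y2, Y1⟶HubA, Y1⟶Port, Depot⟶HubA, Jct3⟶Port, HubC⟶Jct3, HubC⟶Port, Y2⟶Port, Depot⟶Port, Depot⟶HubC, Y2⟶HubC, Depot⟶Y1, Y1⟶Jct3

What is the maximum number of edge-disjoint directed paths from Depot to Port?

5

Assign every edge capacity 1; by Menger, the answer equals the max flow.
Path Depot→Port (+1); total 1.
Path Depot→Y2→Port (+1); total 2.
Path Depot→Y1→Port (+1); total 3.
Path Depot→HubC→Port (+1); total 4.
Path Depot→Jct3→Port (+1); total 5.
No residual Depot→Port path; max flow = 5.
Certifying cut of size 5: {Depot→HubC, Depot→Jct3, Depot→Port, Depot→Y1, Depot→Y2}.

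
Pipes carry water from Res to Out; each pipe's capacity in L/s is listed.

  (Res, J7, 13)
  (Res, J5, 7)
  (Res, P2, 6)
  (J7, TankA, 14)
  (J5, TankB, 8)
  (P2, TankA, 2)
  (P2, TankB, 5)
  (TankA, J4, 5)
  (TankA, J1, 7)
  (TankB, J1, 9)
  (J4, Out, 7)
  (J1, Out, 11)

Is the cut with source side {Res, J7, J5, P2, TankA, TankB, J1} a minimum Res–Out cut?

Given cut capacity: 5 + 11 = 16.
Augment Res→J7→TankA→J4→Out: bottleneck 5, flow now 5.
Augment Res→J7→TankA→J1→Out: bottleneck 7, flow now 12.
Augment Res→J5→TankB→J1→Out: bottleneck 4, flow now 16.
No augmenting path remains; maximum flow = 16.
Cut capacity 16 equals the max flow, so it is a minimum cut.

Yes — it is a minimum cut (capacity 16).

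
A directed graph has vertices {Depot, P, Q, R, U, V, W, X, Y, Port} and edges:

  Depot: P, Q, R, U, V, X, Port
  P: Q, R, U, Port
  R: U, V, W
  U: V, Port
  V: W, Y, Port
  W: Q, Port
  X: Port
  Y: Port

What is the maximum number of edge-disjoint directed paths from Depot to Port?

6

Assign every edge capacity 1; by Menger, the answer equals the max flow.
Path Depot→Port (+1); total 1.
Path Depot→P→Port (+1); total 2.
Path Depot→U→Port (+1); total 3.
Path Depot→V→Port (+1); total 4.
Path Depot→X→Port (+1); total 5.
Path Depot→R→W→Port (+1); total 6.
No residual Depot→Port path; max flow = 6.
Certifying cut of size 6: {Depot→P, Depot→Port, Depot→R, Depot→U, Depot→V, Depot→X}.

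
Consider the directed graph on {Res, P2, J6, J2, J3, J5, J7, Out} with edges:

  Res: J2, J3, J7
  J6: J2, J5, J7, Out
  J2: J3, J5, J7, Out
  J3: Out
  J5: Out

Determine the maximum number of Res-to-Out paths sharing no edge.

2

Assign every edge capacity 1; by Menger, the answer equals the max flow.
Path Res→J2→Out (+1); total 1.
Path Res→J3→Out (+1); total 2.
No residual Res→Out path; max flow = 2.
Certifying cut of size 2: {Res→J2, Res→J3}.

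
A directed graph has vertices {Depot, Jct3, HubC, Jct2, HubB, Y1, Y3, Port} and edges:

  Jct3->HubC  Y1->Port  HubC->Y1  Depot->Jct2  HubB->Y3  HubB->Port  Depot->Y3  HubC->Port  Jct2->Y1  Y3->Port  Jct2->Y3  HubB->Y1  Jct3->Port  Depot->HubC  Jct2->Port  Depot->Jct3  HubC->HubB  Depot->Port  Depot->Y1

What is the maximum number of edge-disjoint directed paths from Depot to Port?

Assign every edge capacity 1; by Menger, the answer equals the max flow.
Path Depot→Port (+1); total 1.
Path Depot→Jct3→Port (+1); total 2.
Path Depot→HubC→Port (+1); total 3.
Path Depot→Jct2→Port (+1); total 4.
Path Depot→Y1→Port (+1); total 5.
Path Depot→Y3→Port (+1); total 6.
No residual Depot→Port path; max flow = 6.
Certifying cut of size 6: {Depot→HubC, Depot→Jct2, Depot→Jct3, Depot→Port, Depot→Y1, Depot→Y3}.

6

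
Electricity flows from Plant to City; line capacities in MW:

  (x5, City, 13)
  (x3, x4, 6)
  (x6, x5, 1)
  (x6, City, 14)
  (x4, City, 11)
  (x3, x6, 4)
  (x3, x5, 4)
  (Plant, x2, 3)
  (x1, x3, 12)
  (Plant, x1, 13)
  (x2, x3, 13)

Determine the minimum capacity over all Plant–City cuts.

Augment Plant→x1→x3→x4→City: bottleneck 6, flow now 6.
Augment Plant→x1→x3→x5→City: bottleneck 4, flow now 10.
Augment Plant→x1→x3→x6→City: bottleneck 2, flow now 12.
Augment Plant→x2→x3→x6→City: bottleneck 2, flow now 14.
No augmenting path remains; maximum flow = 14.
By max-flow min-cut, the minimum cut capacity equals the max flow.
In the residual graph, reachable from Plant: {Plant, x1, x2, x3}.
Min-cut edges: x3→x4 (6), x3→x5 (4), x3→x6 (4); capacity 6 + 4 + 4 = 14.

14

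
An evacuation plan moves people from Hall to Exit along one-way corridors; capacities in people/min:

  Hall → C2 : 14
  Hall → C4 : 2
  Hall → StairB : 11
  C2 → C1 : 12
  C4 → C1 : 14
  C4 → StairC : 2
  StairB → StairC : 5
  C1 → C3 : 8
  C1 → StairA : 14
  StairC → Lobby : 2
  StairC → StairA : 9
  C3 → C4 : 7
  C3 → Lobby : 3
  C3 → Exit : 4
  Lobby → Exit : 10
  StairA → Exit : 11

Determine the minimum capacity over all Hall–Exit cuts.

19

Augment Hall→C2→C1→C3→Exit: bottleneck 4, flow now 4.
Augment Hall→C2→C1→StairA→Exit: bottleneck 8, flow now 12.
Augment Hall→C4→C1→StairA→Exit: bottleneck 2, flow now 14.
Augment Hall→StairB→StairC→Lobby→Exit: bottleneck 2, flow now 16.
Augment Hall→StairB→StairC→StairA→Exit: bottleneck 1, flow now 17.
Augment Hall→StairB→StairC→StairA→C1→C3→Lobby→Exit: bottleneck 2, flow now 19. (uses reverse residual edge)
No augmenting path remains; maximum flow = 19.
By max-flow min-cut, the minimum cut capacity equals the max flow.
In the residual graph, reachable from Hall: {Hall, C2, StairB}.
Min-cut edges: Hall→C4 (2), C2→C1 (12), StairB→StairC (5); capacity 2 + 12 + 5 = 19.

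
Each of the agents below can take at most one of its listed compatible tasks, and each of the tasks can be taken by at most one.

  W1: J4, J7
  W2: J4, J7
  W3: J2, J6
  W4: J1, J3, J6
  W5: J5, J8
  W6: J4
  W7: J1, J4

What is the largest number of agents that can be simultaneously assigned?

Unit-capacity flow: source→left, listed edges, right→sink; max matching = max flow.
Augmenting path W1→J4 (+1); matched 1.
Augmenting path W2→J7 (+1); matched 2.
Augmenting path W3→J2 (+1); matched 3.
Augmenting path W4→J1 (+1); matched 4.
Augmenting path W5→J5 (+1); matched 5.
Augmenting path W7→J1→W4→J3 (+1); matched 6.
No augmenting path remains; maximum matching = 6.
König certificate: {W3, W4, W5, W7, J4, J7} is a vertex cover of size 6 (every listed pair touches it), so no matching can be larger.

6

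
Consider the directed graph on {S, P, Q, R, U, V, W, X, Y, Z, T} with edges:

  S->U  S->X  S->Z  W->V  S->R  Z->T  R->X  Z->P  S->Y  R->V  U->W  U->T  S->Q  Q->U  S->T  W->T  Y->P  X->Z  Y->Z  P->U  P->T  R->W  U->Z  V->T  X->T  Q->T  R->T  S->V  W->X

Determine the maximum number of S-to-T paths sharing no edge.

Assign every edge capacity 1; by Menger, the answer equals the max flow.
Path S→T (+1); total 1.
Path S→Q→T (+1); total 2.
Path S→R→T (+1); total 3.
Path S→U→T (+1); total 4.
Path S→V→T (+1); total 5.
Path S→X→T (+1); total 6.
Path S→Z→T (+1); total 7.
Path S→Y→P→T (+1); total 8.
No residual S→T path; max flow = 8.
Certifying cut of size 8: {S→Q, S→R, S→T, S→U, S→V, S→X, S→Y, S→Z}.

8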